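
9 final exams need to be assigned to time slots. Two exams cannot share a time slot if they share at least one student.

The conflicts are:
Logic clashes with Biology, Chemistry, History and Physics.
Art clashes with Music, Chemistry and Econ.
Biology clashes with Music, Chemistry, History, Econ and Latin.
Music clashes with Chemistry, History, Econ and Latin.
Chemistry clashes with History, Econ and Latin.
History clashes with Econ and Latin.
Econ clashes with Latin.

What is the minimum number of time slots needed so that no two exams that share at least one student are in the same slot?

Biology, Music, Chemistry, History, Econ, Latin pairwise conflict, so at least 6 time slots are needed.
Using 6 time slots: Logic=4, Art=2, Biology=2, Music=4, Chemistry=1, History=3, Physics=1, Econ=5, Latin=6. Every pair that conflicts lands in different time slots.

6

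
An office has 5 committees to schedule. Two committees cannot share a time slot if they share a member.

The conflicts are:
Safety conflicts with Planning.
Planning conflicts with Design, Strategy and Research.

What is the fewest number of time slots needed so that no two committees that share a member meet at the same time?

2

Planning and Research conflict, so at least 2 time slots are needed.
2 time slots suffice: time slot 1 → {Planning}; time slot 2 → {Safety, Design, Strategy, Research}. Every pair that conflicts lands in different time slots.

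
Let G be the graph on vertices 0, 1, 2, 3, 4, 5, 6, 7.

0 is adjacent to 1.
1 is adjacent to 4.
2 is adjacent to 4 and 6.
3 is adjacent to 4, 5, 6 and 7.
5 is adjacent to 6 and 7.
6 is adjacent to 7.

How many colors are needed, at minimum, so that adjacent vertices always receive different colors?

4

3, 5, 6, 7 are mutually adjacent (a clique of size 4), so at least 4 colors are needed.
4 colors suffice: color a → {0, 4, 6}; color b → {1, 2, 3}; color c → {5}; color d → {7}. No two adjacent vertices share a color.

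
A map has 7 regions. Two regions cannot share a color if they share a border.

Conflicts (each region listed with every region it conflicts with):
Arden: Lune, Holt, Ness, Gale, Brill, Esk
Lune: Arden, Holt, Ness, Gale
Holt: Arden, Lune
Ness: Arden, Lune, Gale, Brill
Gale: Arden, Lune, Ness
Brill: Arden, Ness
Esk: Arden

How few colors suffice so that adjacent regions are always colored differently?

Arden, Lune, Ness, Gale pairwise conflict, so at least 4 colors are needed.
4 colors suffice: color 1 → {Arden}; color 2 → {Lune, Brill, Esk}; color 3 → {Holt, Ness}; color 4 → {Gale}. Every pair that conflicts lands in different colors.

4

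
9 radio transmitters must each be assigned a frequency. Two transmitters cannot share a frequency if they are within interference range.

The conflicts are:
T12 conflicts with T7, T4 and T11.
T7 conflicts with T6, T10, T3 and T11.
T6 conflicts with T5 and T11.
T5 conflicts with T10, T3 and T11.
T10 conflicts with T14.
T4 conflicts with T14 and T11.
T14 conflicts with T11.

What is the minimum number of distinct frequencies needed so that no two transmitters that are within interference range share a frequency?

T12, T4, T11 pairwise conflict, so at least 3 frequencies are needed.
3 frequencies suffice: T12=3, T7=2, T6=3, T5=2, T10=1, T4=2, T14=3, T3=1, T11=1. Every pair that conflicts lands in different frequencies.

3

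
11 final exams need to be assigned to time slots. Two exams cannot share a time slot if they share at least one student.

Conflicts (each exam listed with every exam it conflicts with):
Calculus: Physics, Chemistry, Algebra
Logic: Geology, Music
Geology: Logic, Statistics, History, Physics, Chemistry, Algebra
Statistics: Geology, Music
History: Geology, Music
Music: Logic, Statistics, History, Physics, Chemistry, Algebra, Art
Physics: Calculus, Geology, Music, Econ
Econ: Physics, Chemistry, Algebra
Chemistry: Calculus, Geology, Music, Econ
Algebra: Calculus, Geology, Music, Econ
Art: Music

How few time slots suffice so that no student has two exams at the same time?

Music and Algebra conflict, so at least 2 time slots are needed.
2 time slots suffice: time slot 1 → {Calculus, Geology, Music, Econ}; time slot 2 → {Logic, Statistics, History, Physics, Chemistry, Algebra, Art}. Every pair that conflicts lands in different time slots.

2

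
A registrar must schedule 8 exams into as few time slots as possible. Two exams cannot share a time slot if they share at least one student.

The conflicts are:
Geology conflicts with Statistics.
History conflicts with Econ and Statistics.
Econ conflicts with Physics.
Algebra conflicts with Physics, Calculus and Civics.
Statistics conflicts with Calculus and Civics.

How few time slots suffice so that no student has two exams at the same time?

2

History and Econ conflict, so at least 2 time slots are needed.
2 time slots suffice: time slot 1 → {Econ, Algebra, Statistics}; time slot 2 → {Geology, History, Physics, Calculus, Civics}. Every pair that conflicts lands in different time slots.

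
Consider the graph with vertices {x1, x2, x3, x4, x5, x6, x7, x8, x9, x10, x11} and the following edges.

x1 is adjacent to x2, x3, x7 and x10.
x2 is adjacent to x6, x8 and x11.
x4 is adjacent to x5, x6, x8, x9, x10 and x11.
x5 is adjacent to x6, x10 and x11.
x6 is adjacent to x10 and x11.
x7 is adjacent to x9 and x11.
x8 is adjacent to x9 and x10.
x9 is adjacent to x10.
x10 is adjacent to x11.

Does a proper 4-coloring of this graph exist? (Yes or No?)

No

x4, x5, x6, x10, x11 are mutually adjacent (a clique of size 5), so at least 5 colors are needed.
So 4 colors are not enough.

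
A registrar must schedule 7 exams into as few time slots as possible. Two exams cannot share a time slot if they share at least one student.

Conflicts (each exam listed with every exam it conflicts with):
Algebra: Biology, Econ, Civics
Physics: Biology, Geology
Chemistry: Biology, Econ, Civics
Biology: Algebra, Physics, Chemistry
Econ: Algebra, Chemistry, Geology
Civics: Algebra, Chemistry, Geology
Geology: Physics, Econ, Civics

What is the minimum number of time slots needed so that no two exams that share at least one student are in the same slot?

The cycle Biology-Physics-Geology-Civics-Algebra-Biology has odd length 5, so it cannot be 2-colored; at least 3 time slots are needed.
A valid assignment using 3 time slots: Algebra=1, Physics=3, Chemistry=1, Biology=2, Econ=2, Civics=2, Geology=1. No two conflicting exams share a time slot.

3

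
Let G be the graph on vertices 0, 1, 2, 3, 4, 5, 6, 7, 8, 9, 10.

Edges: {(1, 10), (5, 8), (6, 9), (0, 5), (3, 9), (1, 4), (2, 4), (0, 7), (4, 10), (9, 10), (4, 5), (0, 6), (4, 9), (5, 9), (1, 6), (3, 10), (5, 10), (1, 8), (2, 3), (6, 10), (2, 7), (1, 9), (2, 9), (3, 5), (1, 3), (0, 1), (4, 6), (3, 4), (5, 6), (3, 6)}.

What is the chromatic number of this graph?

6

1, 3, 4, 6, 9, 10 form a clique, so at least 6 colors are needed.
6 colors suffice: color a → {0, 8, 9}; color b → {2, 6}; color c → {1, 5, 7}; color d → {4}; color e → {3}; color f → {10}. No two adjacent vertices share a color.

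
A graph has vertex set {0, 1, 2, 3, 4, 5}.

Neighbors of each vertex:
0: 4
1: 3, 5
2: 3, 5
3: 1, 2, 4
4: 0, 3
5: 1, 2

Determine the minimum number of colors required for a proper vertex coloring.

2

3 and 4 are adjacent, so at least 2 colors are needed.
2 colors suffice: color a → {0, 3, 5}; color b → {1, 2, 4}. Every edge joins two different colors.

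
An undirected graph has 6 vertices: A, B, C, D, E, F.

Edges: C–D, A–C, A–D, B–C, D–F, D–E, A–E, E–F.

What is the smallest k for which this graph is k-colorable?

A, C, D are pairwise adjacent, so at least 3 colors are needed.
3 colors suffice: color red → {B, D}; color blue → {C, E}; color green → {A, F}. No two adjacent vertices share a color.

3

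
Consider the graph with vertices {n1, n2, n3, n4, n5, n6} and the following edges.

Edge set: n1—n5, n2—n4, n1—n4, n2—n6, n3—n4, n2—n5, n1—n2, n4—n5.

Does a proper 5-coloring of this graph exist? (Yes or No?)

The chromatic number is 4. n1, n2, n4, n5 are pairwise adjacent (a clique of size 4), so at least 4 colors are needed.
A valid assignment using 4 colors: n1=4, n2=2, n3=2, n4=1, n5=3, n6=1.
Since 5 ≥ 4, a proper 5-coloring certainly exists.

Yes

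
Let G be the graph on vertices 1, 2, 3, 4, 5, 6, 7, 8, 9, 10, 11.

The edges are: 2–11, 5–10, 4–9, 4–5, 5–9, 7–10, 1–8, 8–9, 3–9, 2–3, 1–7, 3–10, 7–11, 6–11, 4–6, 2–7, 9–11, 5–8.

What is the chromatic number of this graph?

4, 5, 9 form a triangle, so at least 3 colors are needed.
3 colors suffice: color a → {6, 7, 9}; color b → {1, 3, 5, 11}; color c → {2, 4, 8, 10}. No two adjacent vertices share a color.

3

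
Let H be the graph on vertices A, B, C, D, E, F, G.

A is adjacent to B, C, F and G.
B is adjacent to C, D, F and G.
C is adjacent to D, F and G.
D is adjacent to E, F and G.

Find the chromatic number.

4

B, C, D, G are pairwise adjacent (a clique of size 4), so at least 4 colors are needed.
One proper 4-coloring: A=blue, B=red, C=green, D=blue, E=red, F=yellow, G=yellow. Each edge has distinct colors on its endpoints.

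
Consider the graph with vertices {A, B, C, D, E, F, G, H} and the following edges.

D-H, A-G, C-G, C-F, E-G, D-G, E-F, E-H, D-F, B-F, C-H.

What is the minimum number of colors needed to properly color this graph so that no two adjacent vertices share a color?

C and H are adjacent, so at least 2 colors are needed.
2 colors suffice: color 1 → {F, G, H}; color 2 → {A, B, C, D, E}. No two adjacent vertices share a color.

2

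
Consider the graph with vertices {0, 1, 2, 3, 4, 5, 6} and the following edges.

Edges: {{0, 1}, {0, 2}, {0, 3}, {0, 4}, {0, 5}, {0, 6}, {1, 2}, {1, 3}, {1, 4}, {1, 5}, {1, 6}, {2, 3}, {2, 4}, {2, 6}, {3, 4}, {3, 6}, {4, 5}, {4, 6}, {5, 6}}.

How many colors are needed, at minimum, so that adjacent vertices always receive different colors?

0, 1, 2, 3, 4, 6 form a clique, so at least 6 colors are needed.
6 colors suffice: 0=b, 1=a, 2=f, 3=e, 4=c, 5=e, 6=d. No two adjacent vertices share a color.

6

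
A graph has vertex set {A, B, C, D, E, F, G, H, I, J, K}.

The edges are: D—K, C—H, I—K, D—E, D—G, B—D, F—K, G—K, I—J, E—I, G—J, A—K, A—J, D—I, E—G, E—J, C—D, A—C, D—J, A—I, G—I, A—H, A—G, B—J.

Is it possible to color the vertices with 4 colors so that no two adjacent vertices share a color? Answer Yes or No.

D, E, G, I, J are mutually adjacent (a clique of size 5), so at least 5 colors are needed.
So 4 colors are not enough.

No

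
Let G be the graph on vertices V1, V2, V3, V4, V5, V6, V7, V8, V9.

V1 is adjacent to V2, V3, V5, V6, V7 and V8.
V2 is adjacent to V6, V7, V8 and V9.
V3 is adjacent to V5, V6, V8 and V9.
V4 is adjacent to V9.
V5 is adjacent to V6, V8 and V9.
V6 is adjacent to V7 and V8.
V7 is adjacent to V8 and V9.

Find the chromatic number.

V1, V2, V6, V7, V8 are pairwise adjacent (a clique of size 5), so at least 5 colors are needed.
One proper 5-coloring: V1=3, V2=4, V3=4, V4=2, V5=5, V6=1, V7=5, V8=2, V9=1. Each edge has distinct colors on its endpoints.

5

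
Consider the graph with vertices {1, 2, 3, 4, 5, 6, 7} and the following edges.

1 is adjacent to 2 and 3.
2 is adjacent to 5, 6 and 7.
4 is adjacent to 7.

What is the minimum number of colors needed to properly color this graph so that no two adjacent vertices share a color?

1 and 2 are adjacent, so at least 2 colors are needed.
A valid assignment using 2 colors: 1=blue, 2=red, 3=red, 4=red, 5=blue, 6=blue, 7=blue. No two adjacent vertices share a color.

2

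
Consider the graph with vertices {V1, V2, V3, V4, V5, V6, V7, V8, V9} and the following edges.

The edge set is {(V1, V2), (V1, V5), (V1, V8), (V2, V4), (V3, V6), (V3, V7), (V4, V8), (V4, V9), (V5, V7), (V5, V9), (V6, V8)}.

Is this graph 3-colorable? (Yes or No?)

The chromatic number is 3. The cycle V4-V2-V1-V5-V9-V4 has odd length 5, so it cannot be 2-colored; at least 3 colors are needed.
3 colors suffice: color 1 → {V1, V3, V4}; color 2 → {V2, V5, V8}; color 3 → {V6, V7, V9}.
That is already a proper 3-coloring.

Yes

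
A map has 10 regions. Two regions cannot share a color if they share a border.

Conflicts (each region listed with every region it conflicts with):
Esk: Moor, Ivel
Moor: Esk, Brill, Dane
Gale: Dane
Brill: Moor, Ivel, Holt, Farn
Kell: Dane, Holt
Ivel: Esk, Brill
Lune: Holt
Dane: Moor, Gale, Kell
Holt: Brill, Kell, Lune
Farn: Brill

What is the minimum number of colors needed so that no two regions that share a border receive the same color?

3

The cycle Kell-Holt-Brill-Moor-Dane-Kell has odd length 5, so it cannot be 2-colored; at least 3 colors are needed.
3 colors suffice: color 1 → {Esk, Brill, Lune, Dane}; color 2 → {Moor, Gale, Ivel, Holt, Farn}; color 3 → {Kell}. Every pair that conflicts lands in different colors.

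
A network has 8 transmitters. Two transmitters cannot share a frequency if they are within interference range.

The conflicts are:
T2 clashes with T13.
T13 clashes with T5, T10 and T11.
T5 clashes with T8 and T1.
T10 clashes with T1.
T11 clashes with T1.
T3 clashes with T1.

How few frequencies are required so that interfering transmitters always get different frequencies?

2

T10 and T1 conflict, so at least 2 frequencies are needed.
2 frequencies suffice: frequency 1 → {T13, T8, T1}; frequency 2 → {T2, T5, T10, T11, T3}. Each listed conflict is separated.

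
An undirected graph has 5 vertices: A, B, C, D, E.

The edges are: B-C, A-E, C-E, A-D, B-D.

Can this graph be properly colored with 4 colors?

The chromatic number is 3. The cycle E-A-D-B-C-E has odd length 5, so it cannot be 2-colored; at least 3 colors are needed.
A valid assignment using 3 colors: A=2, B=2, C=3, D=1, E=1.
Since 4 ≥ 3, a proper 4-coloring certainly exists.

Yes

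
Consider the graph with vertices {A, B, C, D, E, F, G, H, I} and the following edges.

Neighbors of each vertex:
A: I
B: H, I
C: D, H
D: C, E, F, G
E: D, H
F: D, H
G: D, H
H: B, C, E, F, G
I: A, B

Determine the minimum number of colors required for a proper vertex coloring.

2

C and D are adjacent, so at least 2 colors are needed.
One proper 2-coloring: A=blue, B=blue, C=blue, D=red, E=blue, F=blue, G=blue, H=red, I=red. Each edge has distinct colors on its endpoints.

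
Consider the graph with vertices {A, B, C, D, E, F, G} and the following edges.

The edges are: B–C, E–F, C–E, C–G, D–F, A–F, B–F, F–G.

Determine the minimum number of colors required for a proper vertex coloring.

2

D and F are adjacent, so at least 2 colors are needed.
2 colors suffice: color 1 → {C, F}; color 2 → {A, B, D, E, G}. Every edge joins two different colors.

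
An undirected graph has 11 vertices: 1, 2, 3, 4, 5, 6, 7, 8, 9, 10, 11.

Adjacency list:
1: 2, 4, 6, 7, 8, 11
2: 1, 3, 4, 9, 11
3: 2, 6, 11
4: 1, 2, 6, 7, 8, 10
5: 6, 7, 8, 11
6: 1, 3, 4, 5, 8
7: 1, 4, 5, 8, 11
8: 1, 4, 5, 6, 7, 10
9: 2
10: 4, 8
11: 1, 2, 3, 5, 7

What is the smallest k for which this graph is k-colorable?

1, 4, 6, 8 form a clique, so at least 4 colors are needed.
4 colors suffice: color a → {4, 9, 11}; color b → {1, 3, 5, 10}; color c → {2, 8}; color d → {6, 7}. Every edge joins two different colors.

4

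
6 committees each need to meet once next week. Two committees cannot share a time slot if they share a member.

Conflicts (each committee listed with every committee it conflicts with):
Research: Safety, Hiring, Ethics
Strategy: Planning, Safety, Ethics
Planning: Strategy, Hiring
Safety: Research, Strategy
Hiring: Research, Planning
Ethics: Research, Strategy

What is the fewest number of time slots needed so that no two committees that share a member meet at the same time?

The cycle Strategy-Planning-Hiring-Research-Safety-Strategy has odd length 5, so it cannot be 2-colored; at least 3 time slots are needed.
A valid assignment using 3 time slots: Research=1, Strategy=1, Planning=3, Safety=2, Hiring=2, Ethics=2. Every pair that conflicts lands in different time slots.

3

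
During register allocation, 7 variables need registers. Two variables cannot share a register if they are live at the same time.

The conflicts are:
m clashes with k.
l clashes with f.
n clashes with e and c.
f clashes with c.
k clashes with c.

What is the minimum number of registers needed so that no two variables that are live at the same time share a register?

k and c conflict, so at least 2 registers are needed.
Using 2 registers: m=1, l=1, n=2, f=2, e=1, k=2, c=1. Each listed conflict is separated.

2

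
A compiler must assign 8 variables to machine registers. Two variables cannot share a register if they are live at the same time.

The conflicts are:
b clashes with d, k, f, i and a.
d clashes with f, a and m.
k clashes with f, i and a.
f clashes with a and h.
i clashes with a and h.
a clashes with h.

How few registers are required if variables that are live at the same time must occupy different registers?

4

b, k, i, a are mutually in conflict, so at least 4 registers are needed.
Using 4 registers: b=3, d=4, k=4, f=2, i=2, a=1, m=1, h=3. No two conflicting variables share a register.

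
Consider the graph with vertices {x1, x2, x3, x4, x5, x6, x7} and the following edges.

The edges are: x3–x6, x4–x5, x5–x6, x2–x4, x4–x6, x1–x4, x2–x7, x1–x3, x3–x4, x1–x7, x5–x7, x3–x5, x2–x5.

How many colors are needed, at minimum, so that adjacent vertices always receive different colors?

4

x3, x4, x5, x6 are mutually adjacent (a clique of size 4), so at least 4 colors are needed.
A valid assignment using 4 colors: x1=1, x2=3, x3=3, x4=2, x5=1, x6=4, x7=2. Every edge joins two different colors.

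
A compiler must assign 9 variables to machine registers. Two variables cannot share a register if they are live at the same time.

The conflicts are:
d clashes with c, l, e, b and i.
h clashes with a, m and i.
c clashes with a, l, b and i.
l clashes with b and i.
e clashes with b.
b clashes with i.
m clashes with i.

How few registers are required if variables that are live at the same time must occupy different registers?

d, c, l, b, i are mutually in conflict, so at least 5 registers are needed.
5 registers suffice: register 1 → {a, e, i}; register 2 → {h, b}; register 3 → {d, m}; register 4 → {c}; register 5 → {l}. Each listed conflict is separated.

5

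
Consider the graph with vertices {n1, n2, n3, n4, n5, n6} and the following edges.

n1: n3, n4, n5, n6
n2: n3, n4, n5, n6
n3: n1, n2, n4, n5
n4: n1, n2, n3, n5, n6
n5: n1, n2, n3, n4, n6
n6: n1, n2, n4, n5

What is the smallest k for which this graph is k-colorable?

4

n1, n3, n4, n5 are mutually adjacent (a clique of size 4), so at least 4 colors are needed.
4 colors suffice: color 1 → {n4}; color 2 → {n5}; color 3 → {n1, n2}; color 4 → {n3, n6}. Each edge has distinct colors on its endpoints.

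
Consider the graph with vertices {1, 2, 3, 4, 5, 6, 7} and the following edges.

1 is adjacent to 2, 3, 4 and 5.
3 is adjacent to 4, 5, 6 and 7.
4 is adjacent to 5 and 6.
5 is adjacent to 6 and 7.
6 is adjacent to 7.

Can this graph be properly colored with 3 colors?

3, 5, 6, 7 form a clique, so at least 4 colors are needed.
So 3 colors are not enough.

No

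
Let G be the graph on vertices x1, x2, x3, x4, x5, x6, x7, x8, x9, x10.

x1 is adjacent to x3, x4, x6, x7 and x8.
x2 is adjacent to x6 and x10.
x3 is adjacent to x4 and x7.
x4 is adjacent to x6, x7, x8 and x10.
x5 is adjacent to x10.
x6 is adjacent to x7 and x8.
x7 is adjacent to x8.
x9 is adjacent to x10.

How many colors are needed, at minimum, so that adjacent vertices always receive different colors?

x1, x4, x6, x7, x8 are mutually adjacent (a clique of size 5), so at least 5 colors are needed.
A valid assignment using 5 colors: x1=Y, x2=R, x3=G, x4=R, x5=R, x6=G, x7=B, x8=P, x9=R, x10=B. No two adjacent vertices share a color.

5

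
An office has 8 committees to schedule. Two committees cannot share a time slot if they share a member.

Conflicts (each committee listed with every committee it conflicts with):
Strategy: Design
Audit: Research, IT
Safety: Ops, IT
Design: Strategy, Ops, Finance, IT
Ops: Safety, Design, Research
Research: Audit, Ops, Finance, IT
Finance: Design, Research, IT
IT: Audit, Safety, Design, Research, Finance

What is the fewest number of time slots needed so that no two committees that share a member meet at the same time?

3

Design, Finance, IT pairwise conflict, so at least 3 time slots are needed.
3 time slots suffice: time slot 1 → {Strategy, Ops, IT}; time slot 2 → {Safety, Design, Research}; time slot 3 → {Audit, Finance}. No two conflicting committees share a time slot.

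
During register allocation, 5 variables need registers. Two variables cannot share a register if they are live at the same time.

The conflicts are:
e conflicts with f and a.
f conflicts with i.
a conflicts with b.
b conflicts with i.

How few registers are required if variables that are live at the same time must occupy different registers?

The cycle b-i-f-e-a-b has odd length 5, so it cannot be 2-colored; at least 3 registers are needed.
3 registers suffice: e=2, f=1, a=1, b=2, i=3. No two conflicting variables share a register.

3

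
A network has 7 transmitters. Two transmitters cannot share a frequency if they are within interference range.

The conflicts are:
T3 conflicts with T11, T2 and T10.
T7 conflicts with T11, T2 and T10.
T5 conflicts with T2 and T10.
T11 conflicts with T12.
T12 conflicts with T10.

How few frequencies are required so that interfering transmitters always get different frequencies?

T5 and T2 conflict, so at least 2 frequencies are needed.
2 frequencies suffice: frequency 1 → {T11, T2, T10}; frequency 2 → {T3, T7, T5, T12}. Each listed conflict is separated.

2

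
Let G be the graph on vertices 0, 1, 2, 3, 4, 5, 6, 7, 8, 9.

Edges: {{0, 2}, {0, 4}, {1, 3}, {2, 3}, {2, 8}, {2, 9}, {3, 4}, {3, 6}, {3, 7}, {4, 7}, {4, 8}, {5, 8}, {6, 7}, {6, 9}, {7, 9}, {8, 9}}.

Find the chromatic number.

6, 7, 9 are mutually adjacent, so at least 3 colors are needed.
3 colors suffice: color red → {0, 3, 5, 9}; color blue → {1, 7, 8}; color green → {2, 4, 6}. Every edge joins two different colors.

3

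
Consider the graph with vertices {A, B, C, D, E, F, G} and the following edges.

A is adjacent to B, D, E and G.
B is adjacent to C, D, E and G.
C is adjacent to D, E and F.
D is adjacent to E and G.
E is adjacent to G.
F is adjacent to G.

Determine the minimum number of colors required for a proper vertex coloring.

5

A, B, D, E, G are mutually adjacent (a clique of size 5), so at least 5 colors are needed.
5 colors suffice: color red → {B, F}; color blue → {C, G}; color green → {E}; color yellow → {D}; color purple → {A}. Each edge has distinct colors on its endpoints.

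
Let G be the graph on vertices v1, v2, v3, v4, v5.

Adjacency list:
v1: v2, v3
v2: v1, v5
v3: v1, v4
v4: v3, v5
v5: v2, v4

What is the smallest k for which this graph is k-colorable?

3

The cycle v5-v2-v1-v3-v4-v5 has odd length 5, so it cannot be 2-colored; at least 3 colors are needed.
One proper 3-coloring: v1=1, v2=2, v3=2, v4=1, v5=3. Each edge has distinct colors on its endpoints.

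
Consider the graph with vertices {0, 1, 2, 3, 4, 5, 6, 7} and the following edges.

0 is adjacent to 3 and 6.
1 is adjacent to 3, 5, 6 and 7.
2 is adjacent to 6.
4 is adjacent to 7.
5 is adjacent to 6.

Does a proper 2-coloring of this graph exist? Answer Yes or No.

No

1, 5, 6 are mutually adjacent, so at least 3 colors are needed.
So 2 colors are not enough.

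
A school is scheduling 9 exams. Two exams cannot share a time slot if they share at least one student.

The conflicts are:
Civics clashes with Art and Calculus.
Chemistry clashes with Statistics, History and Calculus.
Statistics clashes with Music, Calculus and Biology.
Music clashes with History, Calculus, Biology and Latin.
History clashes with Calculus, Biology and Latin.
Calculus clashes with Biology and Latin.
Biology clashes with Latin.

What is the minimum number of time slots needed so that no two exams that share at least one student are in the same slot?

5

Music, History, Calculus, Biology, Latin pairwise conflict, so at least 5 time slots are needed.
Using 5 time slots: Civics=2, Art=1, Chemistry=3, Statistics=2, Music=4, History=2, Calculus=1, Biology=3, Latin=5. Each listed conflict is separated.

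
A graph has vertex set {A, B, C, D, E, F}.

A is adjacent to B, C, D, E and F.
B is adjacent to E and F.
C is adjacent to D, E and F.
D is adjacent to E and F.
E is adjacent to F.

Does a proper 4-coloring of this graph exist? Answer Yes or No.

No

A, C, D, E, F are pairwise adjacent (a clique of size 5), so at least 5 colors are needed.
So 4 colors are not enough.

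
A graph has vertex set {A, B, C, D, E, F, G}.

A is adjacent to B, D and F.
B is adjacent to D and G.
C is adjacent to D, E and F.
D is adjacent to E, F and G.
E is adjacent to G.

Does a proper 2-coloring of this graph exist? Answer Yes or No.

No

C, D, E are pairwise adjacent, so at least 3 colors are needed.
So 2 colors are not enough.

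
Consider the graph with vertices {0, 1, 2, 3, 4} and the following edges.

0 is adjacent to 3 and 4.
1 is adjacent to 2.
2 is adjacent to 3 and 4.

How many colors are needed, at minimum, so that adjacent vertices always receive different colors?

2

0 and 4 are adjacent, so at least 2 colors are needed.
2 colors suffice: color red → {0, 2}; color blue → {1, 3, 4}. No two adjacent vertices share a color.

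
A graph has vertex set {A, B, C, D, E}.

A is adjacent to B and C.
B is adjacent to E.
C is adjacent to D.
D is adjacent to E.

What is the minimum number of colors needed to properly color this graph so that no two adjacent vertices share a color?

The cycle C-A-B-E-D-C has odd length 5, so it cannot be 2-colored; at least 3 colors are needed.
3 colors suffice: color red → {B, D}; color blue → {A, E}; color green → {C}. Every edge joins two different colors.

3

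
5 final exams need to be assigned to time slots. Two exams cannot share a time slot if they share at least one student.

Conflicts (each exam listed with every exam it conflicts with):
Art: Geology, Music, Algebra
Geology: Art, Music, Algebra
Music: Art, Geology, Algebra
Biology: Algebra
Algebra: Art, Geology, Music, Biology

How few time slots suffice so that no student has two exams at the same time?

4

Art, Geology, Music, Algebra pairwise conflict, so at least 4 time slots are needed.
4 time slots suffice: time slot 1 → {Algebra}; time slot 2 → {Geology, Biology}; time slot 3 → {Art}; time slot 4 → {Music}. No two conflicting exams share a time slot.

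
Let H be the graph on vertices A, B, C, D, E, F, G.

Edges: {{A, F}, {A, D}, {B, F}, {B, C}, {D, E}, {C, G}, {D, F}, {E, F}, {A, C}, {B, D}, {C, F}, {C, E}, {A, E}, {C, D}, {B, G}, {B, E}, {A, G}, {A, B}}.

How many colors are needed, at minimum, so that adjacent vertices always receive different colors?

6

A, B, C, D, E, F are mutually adjacent (a clique of size 6), so at least 6 colors are needed.
6 colors suffice: A=2, B=3, C=1, D=4, E=6, F=5, G=4. Every edge joins two different colors.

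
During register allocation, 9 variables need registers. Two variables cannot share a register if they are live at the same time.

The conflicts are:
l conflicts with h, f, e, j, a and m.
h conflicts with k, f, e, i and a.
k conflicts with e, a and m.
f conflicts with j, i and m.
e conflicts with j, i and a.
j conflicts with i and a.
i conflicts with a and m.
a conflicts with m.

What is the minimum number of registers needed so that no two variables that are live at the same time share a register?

4

h, k, e, a pairwise conflict, so at least 4 registers are needed.
A valid assignment using 4 registers: l=4, h=2, k=4, f=1, e=3, j=2, i=4, a=1, m=2. Every pair that conflicts lands in different registers.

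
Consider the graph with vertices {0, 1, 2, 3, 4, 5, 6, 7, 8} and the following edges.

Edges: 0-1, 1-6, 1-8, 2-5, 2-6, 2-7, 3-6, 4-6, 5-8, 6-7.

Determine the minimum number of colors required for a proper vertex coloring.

3

2, 6, 7 are pairwise adjacent, so at least 3 colors are needed.
A valid assignment using 3 colors: 0=red, 1=blue, 2=blue, 3=blue, 4=blue, 5=red, 6=red, 7=green, 8=green. Every edge joins two different colors.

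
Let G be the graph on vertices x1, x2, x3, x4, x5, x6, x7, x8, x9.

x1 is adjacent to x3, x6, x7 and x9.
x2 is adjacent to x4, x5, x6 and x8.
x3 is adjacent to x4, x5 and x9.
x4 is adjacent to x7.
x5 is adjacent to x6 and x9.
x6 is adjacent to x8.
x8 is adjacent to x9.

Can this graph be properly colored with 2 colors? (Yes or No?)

x2, x6, x8 are pairwise adjacent, so at least 3 colors are needed.
So 2 colors are not enough.

No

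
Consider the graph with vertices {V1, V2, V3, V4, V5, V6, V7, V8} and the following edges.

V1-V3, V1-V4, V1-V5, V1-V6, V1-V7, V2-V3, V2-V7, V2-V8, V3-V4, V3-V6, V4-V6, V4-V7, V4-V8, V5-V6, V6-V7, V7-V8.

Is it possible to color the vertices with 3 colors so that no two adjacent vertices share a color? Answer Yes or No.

V1, V3, V4, V6 are mutually adjacent (a clique of size 4), so at least 4 colors are needed.
So 3 colors are not enough.

No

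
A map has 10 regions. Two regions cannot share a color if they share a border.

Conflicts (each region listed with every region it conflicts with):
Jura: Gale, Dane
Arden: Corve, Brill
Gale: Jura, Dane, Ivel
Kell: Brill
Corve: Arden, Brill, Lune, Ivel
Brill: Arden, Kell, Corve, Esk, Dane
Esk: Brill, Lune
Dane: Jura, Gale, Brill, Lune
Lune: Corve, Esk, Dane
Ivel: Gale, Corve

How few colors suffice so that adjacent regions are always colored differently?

3

Jura, Gale, Dane are mutually in conflict, so at least 3 colors are needed.
3 colors suffice: color 1 → {Gale, Brill, Lune}; color 2 → {Kell, Corve, Esk, Dane}; color 3 → {Jura, Arden, Ivel}. No two conflicting regions share a color.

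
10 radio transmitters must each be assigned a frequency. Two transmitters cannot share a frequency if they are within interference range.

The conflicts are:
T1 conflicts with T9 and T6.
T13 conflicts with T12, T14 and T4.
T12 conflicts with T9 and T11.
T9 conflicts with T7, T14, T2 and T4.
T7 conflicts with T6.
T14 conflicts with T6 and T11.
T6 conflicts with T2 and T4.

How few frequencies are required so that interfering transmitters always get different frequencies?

T12 and T11 conflict, so at least 2 frequencies are needed.
2 frequencies suffice: frequency 1 → {T13, T9, T6, T11}; frequency 2 → {T1, T12, T7, T14, T2, T4}. Every pair that conflicts lands in different frequencies.

2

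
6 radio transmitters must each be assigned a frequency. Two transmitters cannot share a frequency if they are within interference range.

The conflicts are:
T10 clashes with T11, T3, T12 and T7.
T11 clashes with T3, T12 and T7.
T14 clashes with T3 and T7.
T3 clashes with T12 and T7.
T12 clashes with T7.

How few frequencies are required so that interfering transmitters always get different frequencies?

T10, T11, T3, T12, T7 all conflict with each other, so at least 5 frequencies are needed.
5 frequencies suffice: frequency 1 → {T3}; frequency 2 → {T7}; frequency 3 → {T11, T14}; frequency 4 → {T12}; frequency 5 → {T10}. No two conflicting transmitters share a frequency.

5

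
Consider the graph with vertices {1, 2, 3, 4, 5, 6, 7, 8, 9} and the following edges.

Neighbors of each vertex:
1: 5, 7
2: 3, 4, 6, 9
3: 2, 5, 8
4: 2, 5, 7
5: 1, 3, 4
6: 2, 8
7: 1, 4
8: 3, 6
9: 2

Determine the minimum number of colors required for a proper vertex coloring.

3 and 5 are adjacent, so at least 2 colors are needed.
A valid assignment using 2 colors: 1=b, 2=a, 3=b, 4=b, 5=a, 6=b, 7=a, 8=a, 9=b. No two adjacent vertices share a color.

2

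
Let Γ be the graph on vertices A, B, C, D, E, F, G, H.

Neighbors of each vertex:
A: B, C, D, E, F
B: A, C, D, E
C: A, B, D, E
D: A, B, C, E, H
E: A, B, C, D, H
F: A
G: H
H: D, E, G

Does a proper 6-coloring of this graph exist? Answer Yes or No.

Yes

The chromatic number is 5. A, B, C, D, E form a clique, so at least 5 colors are needed.
5 colors suffice: color 1 → {E, F, G}; color 2 → {D}; color 3 → {A, H}; color 4 → {B}; color 5 → {C}.
Since 6 ≥ 5, a proper 6-coloring certainly exists.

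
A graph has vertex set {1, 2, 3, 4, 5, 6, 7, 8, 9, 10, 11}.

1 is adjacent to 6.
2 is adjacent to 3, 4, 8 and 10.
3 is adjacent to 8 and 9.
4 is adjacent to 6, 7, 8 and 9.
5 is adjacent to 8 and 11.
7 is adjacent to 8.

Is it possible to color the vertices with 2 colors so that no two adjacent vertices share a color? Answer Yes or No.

No

4, 7, 8 are pairwise adjacent, so at least 3 colors are needed.
So 2 colors are not enough.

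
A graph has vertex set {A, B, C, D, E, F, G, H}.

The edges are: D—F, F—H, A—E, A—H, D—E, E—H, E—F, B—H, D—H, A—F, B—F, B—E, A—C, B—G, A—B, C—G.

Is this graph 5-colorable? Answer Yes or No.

Yes

The chromatic number is 5. A, B, E, F, H are mutually adjacent (a clique of size 5), so at least 5 colors are needed.
5 colors suffice: color red → {A, D, G}; color blue → {B, C}; color green → {H}; color yellow → {E}; color purple → {F}.
That is already a proper 5-coloring.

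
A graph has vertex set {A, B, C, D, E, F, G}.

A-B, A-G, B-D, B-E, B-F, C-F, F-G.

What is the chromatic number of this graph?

A and G are adjacent, so at least 2 colors are needed.
2 colors suffice: color red → {B, C, G}; color blue → {A, D, E, F}. Every edge joins two different colors.

2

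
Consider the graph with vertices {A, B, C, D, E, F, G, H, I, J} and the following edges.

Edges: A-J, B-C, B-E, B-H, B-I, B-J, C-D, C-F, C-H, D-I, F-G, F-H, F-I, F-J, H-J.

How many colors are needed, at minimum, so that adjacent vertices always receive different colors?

3

C, F, H are mutually adjacent, so at least 3 colors are needed.
3 colors suffice: color red → {A, B, D, F}; color blue → {E, G, H, I}; color green → {C, J}. No two adjacent vertices share a color.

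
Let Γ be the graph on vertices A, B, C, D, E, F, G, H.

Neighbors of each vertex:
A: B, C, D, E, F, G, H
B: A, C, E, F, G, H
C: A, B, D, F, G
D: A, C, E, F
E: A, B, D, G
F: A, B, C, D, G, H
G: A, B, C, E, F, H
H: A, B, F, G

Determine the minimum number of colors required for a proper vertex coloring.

A, B, C, F, G form a clique, so at least 5 colors are needed.
5 colors suffice: color red → {A}; color blue → {D, G}; color green → {B}; color yellow → {E, F}; color purple → {C, H}. No two adjacent vertices share a color.

5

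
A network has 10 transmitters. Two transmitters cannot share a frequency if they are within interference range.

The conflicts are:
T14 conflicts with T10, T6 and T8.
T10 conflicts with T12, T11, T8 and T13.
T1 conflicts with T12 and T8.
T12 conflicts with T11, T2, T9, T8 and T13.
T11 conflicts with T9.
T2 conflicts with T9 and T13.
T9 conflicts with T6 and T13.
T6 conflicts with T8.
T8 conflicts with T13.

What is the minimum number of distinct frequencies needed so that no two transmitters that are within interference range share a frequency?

4

T10, T12, T8, T13 all conflict with each other, so at least 4 frequencies are needed.
4 frequencies suffice: frequency 1 → {T14, T12}; frequency 2 → {T9, T8}; frequency 3 → {T10, T1, T2, T6}; frequency 4 → {T11, T13}. Every pair that conflicts lands in different frequencies.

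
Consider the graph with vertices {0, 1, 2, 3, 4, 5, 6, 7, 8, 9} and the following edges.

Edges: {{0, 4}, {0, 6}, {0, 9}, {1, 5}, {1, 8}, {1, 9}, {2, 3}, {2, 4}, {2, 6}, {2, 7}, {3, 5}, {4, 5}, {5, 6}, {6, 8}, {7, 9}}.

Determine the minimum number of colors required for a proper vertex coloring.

The cycle 4-2-7-9-0-4 has odd length 5, so it cannot be 2-colored; at least 3 colors are needed.
One proper 3-coloring: 0=green, 1=blue, 2=red, 3=blue, 4=blue, 5=red, 6=blue, 7=blue, 8=red, 9=red. No two adjacent vertices share a color.

3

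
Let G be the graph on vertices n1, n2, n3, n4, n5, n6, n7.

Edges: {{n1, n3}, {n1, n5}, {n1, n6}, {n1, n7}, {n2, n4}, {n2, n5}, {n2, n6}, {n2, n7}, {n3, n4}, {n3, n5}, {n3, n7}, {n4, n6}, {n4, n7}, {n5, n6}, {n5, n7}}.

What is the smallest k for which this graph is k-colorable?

4

n1, n3, n5, n7 are pairwise adjacent (a clique of size 4), so at least 4 colors are needed.
4 colors suffice: color 1 → {n6, n7}; color 2 → {n4, n5}; color 3 → {n2, n3}; color 4 → {n1}. No two adjacent vertices share a color.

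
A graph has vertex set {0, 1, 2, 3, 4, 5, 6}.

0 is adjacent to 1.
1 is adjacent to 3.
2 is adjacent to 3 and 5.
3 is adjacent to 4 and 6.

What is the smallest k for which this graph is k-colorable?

2

2 and 3 are adjacent, so at least 2 colors are needed.
2 colors suffice: color red → {0, 3, 5}; color blue → {1, 2, 4, 6}. No two adjacent vertices share a color.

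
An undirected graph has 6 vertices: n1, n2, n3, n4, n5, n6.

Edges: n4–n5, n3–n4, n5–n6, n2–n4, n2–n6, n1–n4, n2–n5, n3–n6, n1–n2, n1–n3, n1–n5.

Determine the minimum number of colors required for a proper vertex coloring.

n1, n2, n4, n5 form a clique, so at least 4 colors are needed.
4 colors suffice: color 1 → {n2, n3}; color 2 → {n4, n6}; color 3 → {n5}; color 4 → {n1}. Each edge has distinct colors on its endpoints.

4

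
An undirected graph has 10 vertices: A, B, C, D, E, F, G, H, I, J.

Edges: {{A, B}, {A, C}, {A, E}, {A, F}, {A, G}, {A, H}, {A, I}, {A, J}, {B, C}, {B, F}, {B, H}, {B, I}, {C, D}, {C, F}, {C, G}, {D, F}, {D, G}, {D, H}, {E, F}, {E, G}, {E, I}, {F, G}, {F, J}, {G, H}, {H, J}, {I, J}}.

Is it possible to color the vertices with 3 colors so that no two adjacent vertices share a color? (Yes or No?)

A, C, F, G are mutually adjacent (a clique of size 4), so at least 4 colors are needed.
So 3 colors are not enough.

No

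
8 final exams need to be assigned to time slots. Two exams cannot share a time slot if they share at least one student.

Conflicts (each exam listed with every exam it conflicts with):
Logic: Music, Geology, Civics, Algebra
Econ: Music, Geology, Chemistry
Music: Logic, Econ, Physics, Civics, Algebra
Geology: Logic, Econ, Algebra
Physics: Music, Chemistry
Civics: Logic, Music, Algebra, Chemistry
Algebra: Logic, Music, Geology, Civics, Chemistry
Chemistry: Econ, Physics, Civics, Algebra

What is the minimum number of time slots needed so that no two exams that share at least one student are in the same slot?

4

Logic, Music, Civics, Algebra pairwise conflict, so at least 4 time slots are needed.
4 time slots suffice: time slot 1 → {Music, Geology, Chemistry}; time slot 2 → {Econ, Physics, Algebra}; time slot 3 → {Civics}; time slot 4 → {Logic}. Every pair that conflicts lands in different time slots.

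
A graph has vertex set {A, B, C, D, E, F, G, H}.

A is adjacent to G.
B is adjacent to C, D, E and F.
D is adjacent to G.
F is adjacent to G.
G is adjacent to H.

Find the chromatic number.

B and F are adjacent, so at least 2 colors are needed.
2 colors suffice: color 1 → {B, G}; color 2 → {A, C, D, E, F, H}. Every edge joins two different colors.

2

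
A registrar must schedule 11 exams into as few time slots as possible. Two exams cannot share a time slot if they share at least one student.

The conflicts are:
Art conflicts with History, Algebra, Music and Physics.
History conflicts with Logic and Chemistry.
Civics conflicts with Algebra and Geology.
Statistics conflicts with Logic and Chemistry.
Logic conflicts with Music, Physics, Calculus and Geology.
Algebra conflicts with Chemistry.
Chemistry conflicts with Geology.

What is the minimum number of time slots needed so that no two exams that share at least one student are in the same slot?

Logic and Music conflict, so at least 2 time slots are needed.
2 time slots suffice: Art=1, History=2, Civics=1, Statistics=2, Logic=1, Algebra=2, Chemistry=1, Music=2, Physics=2, Calculus=2, Geology=2. No two conflicting exams share a time slot.

2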